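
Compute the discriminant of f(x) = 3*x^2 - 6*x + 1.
Δ = 24

For a quadratic a x^2 + b x + c the discriminant is Δ = b^2 - 4ac = (-6)^2 - 4*(3)*(1) = 36 - (12) = 24.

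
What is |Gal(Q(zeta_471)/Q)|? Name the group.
|Gal(Q(zeta_471)/Q)| = phi(471) = 312; group ≅ (Z/471Z)^* ≅ Z/2Z × Z/156Z

The n-th cyclotomic polynomial Φ_471(x) is the minimal polynomial of zeta_471 over Q and has degree phi(471) = 312. So Q(zeta_471) is a degree-312 Galois extension with Galois group (Z/471Z)^*. By CRT, (Z/471Z)^* ≅ (Z/3Z)^* × (Z/157Z)^*. Each prime-power unit group is (Z/3Z)^* ≅ Z/2Z; (Z/157Z)^* ≅ Z/156Z. Hence Gal(Q(zeta_471)/Q) ≅ Z/2Z × Z/156Z.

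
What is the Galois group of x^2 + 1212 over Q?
Gal(K/Q) = Z/2Z (cyclic of order 2)

x^2 + 1212 is irreducible over Q since -1212 is not a rational square. The splitting field Q(sqrt(-1212)) has degree 2 over Q, and its unique nontrivial automorphism is sqrt(-1212) ↦ -sqrt(-1212). Hence Gal(Q(sqrt(-1212))/Q) = Z/2Z.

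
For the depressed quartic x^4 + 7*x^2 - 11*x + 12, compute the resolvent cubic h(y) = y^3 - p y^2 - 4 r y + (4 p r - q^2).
h(y) = y^3 - 7*y^2 - 48*y + 215

Identify coefficients: p = 7, q = -11, r = 12.
Plug into h(y) = y^3 - p y^2 - 4 r y + (4 p r - q^2):
  h(y) = y^3 - (7) y^2 - 4*(12) y + (4*(7)*(12) - (-11)^2)
       = y^3 + (-7) y^2 + (-48) y + (215).
Simplifying: h(y) = y^3 - 7*y^2 - 48*y + 215.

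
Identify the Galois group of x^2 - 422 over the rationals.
Gal(K/Q) = Z/2Z (cyclic of order 2)

x^2 - 422 is irreducible over Q since 422 is not a rational square. The splitting field Q(sqrt(422)) has degree 2 over Q, and its unique nontrivial automorphism is sqrt(422) ↦ -sqrt(422). Hence Gal(Q(sqrt(422))/Q) = Z/2Z.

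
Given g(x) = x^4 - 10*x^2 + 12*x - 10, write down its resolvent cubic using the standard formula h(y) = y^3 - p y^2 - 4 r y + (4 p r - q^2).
h(y) = y^3 + 10*y^2 + 40*y + 256

Identify coefficients: p = -10, q = 12, r = -10.
Plug into h(y) = y^3 - p y^2 - 4 r y + (4 p r - q^2):
  h(y) = y^3 - (-10) y^2 - 4*(-10) y + (4*(-10)*(-10) - (12)^2)
       = y^3 + (10) y^2 + (40) y + (256).
Simplifying: h(y) = y^3 + 10*y^2 + 40*y + 256.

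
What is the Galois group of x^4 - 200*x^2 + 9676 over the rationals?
Gal(K/Q) = V_4 (Klein four-group, Z/2Z × Z/2Z)

f factors as (x^2 - 118)(x^2 - 82), so the splitting field is K = Q(sqrt(118), sqrt(82)). The elements 118, 82, 9676 are all non-squares in Q, so sqrt(118) and sqrt(82) generate independent quadratic extensions. Thus [K:Q] = 4 and Gal(K/Q) is generated by the two order-2 automorphisms sqrt(118) ↦ -sqrt(118) and sqrt(82) ↦ -sqrt(82), giving V_4.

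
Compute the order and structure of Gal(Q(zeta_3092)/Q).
|Gal(Q(zeta_3092)/Q)| = phi(3092) = 1544; group ≅ (Z/3092Z)^* ≅ Z/2Z × Z/772Z

The n-th cyclotomic polynomial Φ_3092(x) is the minimal polynomial of zeta_3092 over Q and has degree phi(3092) = 1544. So Q(zeta_3092) is a degree-1544 Galois extension with Galois group (Z/3092Z)^*. By CRT, (Z/3092Z)^* ≅ (Z/4Z)^* × (Z/773Z)^*. Each prime-power unit group is (Z/4Z)^* ≅ Z/2Z; (Z/773Z)^* ≅ Z/772Z. Hence Gal(Q(zeta_3092)/Q) ≅ Z/2Z × Z/772Z.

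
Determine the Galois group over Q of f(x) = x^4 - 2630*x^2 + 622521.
Gal(K/Q) = Z/2Z (cyclic of order 2)

f factors as (x^2 - 2367)(x^2 - 263), so the splitting field is K = Q(sqrt(2367), sqrt(263)). The squarefree part of 2367 is 263 and the squarefree part of 263 is also 263, so sqrt(2367) and sqrt(263) are both rational multiples of sqrt(263). Hence Q(sqrt(2367)) = Q(sqrt(263)) = Q(sqrt(263)), and the splitting field collapses to a single degree-2 extension with Galois group Z/2Z.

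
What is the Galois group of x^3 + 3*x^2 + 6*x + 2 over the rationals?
Gal(K/Q) = S_3 (symmetric group of order 6)

Compute the discriminant of x^3 + (3)*x^2 + (6)*x + (2): Δ = -216. Since Δ is not a rational square, the Galois group is not contained in A_3; it must be the full S_3 (irreducibility of the cubic rules out anything smaller).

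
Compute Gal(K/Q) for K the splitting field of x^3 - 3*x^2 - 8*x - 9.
Gal(K/Q) = S_3 (symmetric group of order 6)

Compute the discriminant of x^3 + (-3)*x^2 + (-8)*x + (-9): Δ = -4423. Since Δ is not a rational square, the Galois group is not contained in A_3; it must be the full S_3 (irreducibility of the cubic rules out anything smaller).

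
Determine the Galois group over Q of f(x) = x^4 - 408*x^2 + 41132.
Gal(K/Q) = V_4 (Klein four-group, Z/2Z × Z/2Z)

f factors as (x^2 - 226)(x^2 - 182), so the splitting field is K = Q(sqrt(226), sqrt(182)). The elements 226, 182, 41132 are all non-squares in Q, so sqrt(226) and sqrt(182) generate independent quadratic extensions. Thus [K:Q] = 4 and Gal(K/Q) is generated by the two order-2 automorphisms sqrt(226) ↦ -sqrt(226) and sqrt(182) ↦ -sqrt(182), giving V_4.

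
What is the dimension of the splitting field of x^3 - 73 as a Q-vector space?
[K:Q] = 6

x^3 - 73 has one real root r = 73^(1/3) and two complex roots r*zeta_3, r*zeta_3^2 where zeta_3 = e^(2*pi*i/3). The splitting field is Q(r, zeta_3). [Q(r):Q] = 3 and [Q(zeta_3):Q] = 2 with gcd = 1, so [Q(r, zeta_3):Q] = 3 * 2 = 6.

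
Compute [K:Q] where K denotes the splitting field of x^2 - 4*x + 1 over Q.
[K:Q] = 2

The discriminant of x^2 + (-4)*x + (1) is b^2 - 4c = 16 - (4) = 12. Since 12 is not a perfect square in Q, the polynomial is irreducible over Q. Its two roots generate a degree-2 extension, so [K:Q] = 2.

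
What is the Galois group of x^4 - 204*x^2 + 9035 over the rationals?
Gal(K/Q) = V_4 (Klein four-group, Z/2Z × Z/2Z)

f factors as (x^2 - 139)(x^2 - 65), so the splitting field is K = Q(sqrt(139), sqrt(65)). The elements 139, 65, 9035 are all non-squares in Q, so sqrt(139) and sqrt(65) generate independent quadratic extensions. Thus [K:Q] = 4 and Gal(K/Q) is generated by the two order-2 automorphisms sqrt(139) ↦ -sqrt(139) and sqrt(65) ↦ -sqrt(65), giving V_4.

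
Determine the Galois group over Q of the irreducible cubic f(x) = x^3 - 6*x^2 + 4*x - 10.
Gal(K/Q) = S_3 (symmetric group of order 6)

Compute the discriminant of x^3 + (-6)*x^2 + (4)*x + (-10): Δ = -6700. Since Δ is not a rational square, the Galois group is not contained in A_3; it must be the full S_3 (irreducibility of the cubic rules out anything smaller).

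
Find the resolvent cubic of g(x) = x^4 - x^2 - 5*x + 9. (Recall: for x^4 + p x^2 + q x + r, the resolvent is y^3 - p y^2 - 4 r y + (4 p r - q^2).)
h(y) = y^3 + y^2 - 36*y - 61

Identify coefficients: p = -1, q = -5, r = 9.
Plug into h(y) = y^3 - p y^2 - 4 r y + (4 p r - q^2):
  h(y) = y^3 - (-1) y^2 - 4*(9) y + (4*(-1)*(9) - (-5)^2)
       = y^3 + (1) y^2 + (-36) y + (-61).
Simplifying: h(y) = y^3 + y^2 - 36*y - 61.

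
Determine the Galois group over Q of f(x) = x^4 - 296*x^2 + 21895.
Gal(K/Q) = V_4 (Klein four-group, Z/2Z × Z/2Z)

f factors as (x^2 - 145)(x^2 - 151), so the splitting field is K = Q(sqrt(145), sqrt(151)). The elements 145, 151, 21895 are all non-squares in Q, so sqrt(145) and sqrt(151) generate independent quadratic extensions. Thus [K:Q] = 4 and Gal(K/Q) is generated by the two order-2 automorphisms sqrt(145) ↦ -sqrt(145) and sqrt(151) ↦ -sqrt(151), giving V_4.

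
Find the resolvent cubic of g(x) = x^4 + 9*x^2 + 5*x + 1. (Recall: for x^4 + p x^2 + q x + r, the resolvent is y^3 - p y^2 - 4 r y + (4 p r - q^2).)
h(y) = y^3 - 9*y^2 - 4*y + 11

Identify coefficients: p = 9, q = 5, r = 1.
Plug into h(y) = y^3 - p y^2 - 4 r y + (4 p r - q^2):
  h(y) = y^3 - (9) y^2 - 4*(1) y + (4*(9)*(1) - (5)^2)
       = y^3 + (-9) y^2 + (-4) y + (11).
Simplifying: h(y) = y^3 - 9*y^2 - 4*y + 11.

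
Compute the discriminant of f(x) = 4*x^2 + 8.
Δ = -128

For a quadratic a x^2 + b x + c the discriminant is Δ = b^2 - 4ac = (0)^2 - 4*(4)*(8) = 0 - (128) = -128.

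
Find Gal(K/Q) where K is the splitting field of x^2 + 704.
Gal(K/Q) = Z/2Z (cyclic of order 2)

x^2 + 704 is irreducible over Q since -704 is not a rational square. The splitting field Q(sqrt(-704)) has degree 2 over Q, and its unique nontrivial automorphism is sqrt(-704) ↦ -sqrt(-704). Hence Gal(Q(sqrt(-704))/Q) = Z/2Z.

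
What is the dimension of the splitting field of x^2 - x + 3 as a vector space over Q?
[K:Q] = 2

The discriminant of x^2 + (-1)*x + (3) is b^2 - 4c = 1 - (12) = -11. Since -11 is not a perfect square in Q, the polynomial is irreducible over Q. Its two roots generate a degree-2 extension, so [K:Q] = 2.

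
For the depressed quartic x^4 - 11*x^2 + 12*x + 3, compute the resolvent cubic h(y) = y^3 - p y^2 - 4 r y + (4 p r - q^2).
h(y) = y^3 + 11*y^2 - 12*y - 276

Identify coefficients: p = -11, q = 12, r = 3.
Plug into h(y) = y^3 - p y^2 - 4 r y + (4 p r - q^2):
  h(y) = y^3 - (-11) y^2 - 4*(3) y + (4*(-11)*(3) - (12)^2)
       = y^3 + (11) y^2 + (-12) y + (-276).
Simplifying: h(y) = y^3 + 11*y^2 - 12*y - 276.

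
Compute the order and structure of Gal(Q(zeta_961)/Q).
|Gal(Q(zeta_961)/Q)| = phi(961) = 930; group ≅ (Z/961Z)^* ≅ Z/930Z

The n-th cyclotomic polynomial Φ_961(x) is the minimal polynomial of zeta_961 over Q and has degree phi(961) = 930. So Q(zeta_961) is a degree-930 Galois extension with Galois group (Z/961Z)^*. (Z/961Z)^* is cyclic since 961 is an odd prime power (or 4). Hence Gal(Q(zeta_961)/Q) ≅ Z/930Z.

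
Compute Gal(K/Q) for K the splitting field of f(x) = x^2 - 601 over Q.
Gal(K/Q) = Z/2Z (cyclic of order 2)

x^2 - 601 is irreducible over Q since 601 is not a rational square. The splitting field Q(sqrt(601)) has degree 2 over Q, and its unique nontrivial automorphism is sqrt(601) ↦ -sqrt(601). Hence Gal(Q(sqrt(601))/Q) = Z/2Z.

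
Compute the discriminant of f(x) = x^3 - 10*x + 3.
Δ = 3757

For a depressed cubic x^3 + p x + q the discriminant is Δ = -4 p^3 - 27 q^2 = -4*(-10)^3 - 27*(3)^2 = 4000 - 243 = 3757.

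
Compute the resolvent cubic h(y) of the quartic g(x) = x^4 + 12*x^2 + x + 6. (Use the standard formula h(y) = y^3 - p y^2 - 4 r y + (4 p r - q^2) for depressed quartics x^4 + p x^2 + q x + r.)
h(y) = y^3 - 12*y^2 - 24*y + 287

Identify coefficients: p = 12, q = 1, r = 6.
Plug into h(y) = y^3 - p y^2 - 4 r y + (4 p r - q^2):
  h(y) = y^3 - (12) y^2 - 4*(6) y + (4*(12)*(6) - (1)^2)
       = y^3 + (-12) y^2 + (-24) y + (287).
Simplifying: h(y) = y^3 - 12*y^2 - 24*y + 287.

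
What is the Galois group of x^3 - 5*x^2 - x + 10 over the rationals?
Gal(K/Q) = S_3 (symmetric group of order 6)

Compute the discriminant of x^3 + (-5)*x^2 + (-1)*x + (10): Δ = 3229. Since Δ is not a rational square, the Galois group is not contained in A_3; it must be the full S_3 (irreducibility of the cubic rules out anything smaller).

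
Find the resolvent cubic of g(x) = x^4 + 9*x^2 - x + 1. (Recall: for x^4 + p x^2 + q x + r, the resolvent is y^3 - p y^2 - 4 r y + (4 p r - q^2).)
h(y) = y^3 - 9*y^2 - 4*y + 35

Identify coefficients: p = 9, q = -1, r = 1.
Plug into h(y) = y^3 - p y^2 - 4 r y + (4 p r - q^2):
  h(y) = y^3 - (9) y^2 - 4*(1) y + (4*(9)*(1) - (-1)^2)
       = y^3 + (-9) y^2 + (-4) y + (35).
Simplifying: h(y) = y^3 - 9*y^2 - 4*y + 35.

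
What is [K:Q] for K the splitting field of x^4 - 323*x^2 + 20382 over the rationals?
[K:Q] = 4

f factors as (x^2 - 237)(x^2 - 86); the splitting field is K = Q(sqrt(237), sqrt(86)). Since 237, 86, and 20382 are all non-squares in Q, the three subfields Q(sqrt(237)), Q(sqrt(86)), Q(sqrt(20382)) are distinct degree-2 extensions, so [K:Q] = 4 (Klein four Galois group).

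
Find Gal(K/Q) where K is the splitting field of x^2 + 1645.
Gal(K/Q) = Z/2Z (cyclic of order 2)

x^2 + 1645 is irreducible over Q since -1645 is not a rational square. The splitting field Q(sqrt(-1645)) has degree 2 over Q, and its unique nontrivial automorphism is sqrt(-1645) ↦ -sqrt(-1645). Hence Gal(Q(sqrt(-1645))/Q) = Z/2Z.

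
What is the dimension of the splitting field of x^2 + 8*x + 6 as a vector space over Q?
[K:Q] = 2

The discriminant of x^2 + (8)*x + (6) is b^2 - 4c = 64 - (24) = 40. Since 40 is not a perfect square in Q, the polynomial is irreducible over Q. Its two roots generate a degree-2 extension, so [K:Q] = 2.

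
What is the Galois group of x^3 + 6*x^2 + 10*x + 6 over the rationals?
Gal(K/Q) = S_3 (symmetric group of order 6)

Compute the discriminant of x^3 + (6)*x^2 + (10)*x + (6): Δ = -76. Since Δ is not a rational square, the Galois group is not contained in A_3; it must be the full S_3 (irreducibility of the cubic rules out anything smaller).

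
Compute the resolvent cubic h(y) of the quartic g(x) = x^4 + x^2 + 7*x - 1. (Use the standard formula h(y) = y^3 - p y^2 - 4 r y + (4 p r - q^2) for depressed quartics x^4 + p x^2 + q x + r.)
h(y) = y^3 - y^2 + 4*y - 53

Identify coefficients: p = 1, q = 7, r = -1.
Plug into h(y) = y^3 - p y^2 - 4 r y + (4 p r - q^2):
  h(y) = y^3 - (1) y^2 - 4*(-1) y + (4*(1)*(-1) - (7)^2)
       = y^3 + (-1) y^2 + (4) y + (-53).
Simplifying: h(y) = y^3 - y^2 + 4*y - 53.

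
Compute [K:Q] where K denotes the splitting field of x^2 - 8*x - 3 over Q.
[K:Q] = 2

The discriminant of x^2 + (-8)*x + (-3) is b^2 - 4c = 64 - (-12) = 76. Since 76 is not a perfect square in Q, the polynomial is irreducible over Q. Its two roots generate a degree-2 extension, so [K:Q] = 2.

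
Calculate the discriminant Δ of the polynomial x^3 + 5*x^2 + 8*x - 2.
Δ = -996

For x^3 + a x^2 + b x + c the discriminant is Δ = 18 a b c - 4 a^3 c + a^2 b^2 - 4 b^3 - 27 c^2.
Plug a = 5, b = 8, c = -2:
  18*(5)*(8)*(-2) - 4*(5)^3*(-2) + (5)^2*(8)^2 - 4*(8)^3 - 27*(-2)^2
  = -1440 + (1000) + 1600 + (-2048) + (-108)
  = -996.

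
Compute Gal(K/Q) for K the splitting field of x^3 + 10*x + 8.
Gal(K/Q) = S_3 (symmetric group of order 6)

Compute the discriminant of x^3 + (0)*x^2 + (10)*x + (8): Δ = -5728. Since Δ is not a rational square, the Galois group is not contained in A_3; it must be the full S_3 (irreducibility of the cubic rules out anything smaller).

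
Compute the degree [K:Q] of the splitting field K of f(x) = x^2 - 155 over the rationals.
[K:Q] = 2

The polynomial x^2 - 155 is irreducible over Q since 155 is not a perfect square. Its splitting field is Q(sqrt(155)), which has degree 2 over Q.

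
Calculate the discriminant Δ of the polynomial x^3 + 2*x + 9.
Δ = -2219

For a depressed cubic x^3 + p x + q the discriminant is Δ = -4 p^3 - 27 q^2 = -4*(2)^3 - 27*(9)^2 = -32 - 2187 = -2219.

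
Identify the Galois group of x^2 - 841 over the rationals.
Gal(K/Q) = trivial group (order 1)

x^2 - 841 factors as (x - 29)(x + 29) over Q, so its splitting field is Q itself and the Galois group is trivial.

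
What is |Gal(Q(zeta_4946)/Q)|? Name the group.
|Gal(Q(zeta_4946)/Q)| = phi(4946) = 2472; group ≅ (Z/4946Z)^* ≅ Z/2472Z

The n-th cyclotomic polynomial Φ_4946(x) is the minimal polynomial of zeta_4946 over Q and has degree phi(4946) = 2472. So Q(zeta_4946) is a degree-2472 Galois extension with Galois group (Z/4946Z)^*. By CRT, (Z/4946Z)^* ≅ (Z/2Z)^* × (Z/2473Z)^*. Each prime-power unit group is (Z/2Z)^* ≅ trivial group (order 1); (Z/2473Z)^* ≅ Z/2472Z. Hence Gal(Q(zeta_4946)/Q) ≅ Z/2472Z.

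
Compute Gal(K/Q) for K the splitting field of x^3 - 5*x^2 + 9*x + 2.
Gal(K/Q) = S_3 (symmetric group of order 6)

Compute the discriminant of x^3 + (-5)*x^2 + (9)*x + (2): Δ = -1619. Since Δ is not a rational square, the Galois group is not contained in A_3; it must be the full S_3 (irreducibility of the cubic rules out anything smaller).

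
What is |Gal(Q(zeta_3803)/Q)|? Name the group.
|Gal(Q(zeta_3803)/Q)| = phi(3803) = 3802; group ≅ (Z/3803Z)^* ≅ Z/3802Z

The n-th cyclotomic polynomial Φ_3803(x) is the minimal polynomial of zeta_3803 over Q and has degree phi(3803) = 3802. So Q(zeta_3803) is a degree-3802 Galois extension with Galois group (Z/3803Z)^*. (Z/3803Z)^* is cyclic since 3803 is an odd prime power (or 4). Hence Gal(Q(zeta_3803)/Q) ≅ Z/3802Z.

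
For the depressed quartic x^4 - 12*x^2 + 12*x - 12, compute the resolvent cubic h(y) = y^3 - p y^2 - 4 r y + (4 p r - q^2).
h(y) = y^3 + 12*y^2 + 48*y + 432

Identify coefficients: p = -12, q = 12, r = -12.
Plug into h(y) = y^3 - p y^2 - 4 r y + (4 p r - q^2):
  h(y) = y^3 - (-12) y^2 - 4*(-12) y + (4*(-12)*(-12) - (12)^2)
       = y^3 + (12) y^2 + (48) y + (432).
Simplifying: h(y) = y^3 + 12*y^2 + 48*y + 432.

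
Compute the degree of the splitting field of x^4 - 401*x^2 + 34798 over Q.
[K:Q] = 4

f factors as (x^2 - 127)(x^2 - 274); the splitting field is K = Q(sqrt(127), sqrt(274)). Since 127, 274, and 34798 are all non-squares in Q, the three subfields Q(sqrt(127)), Q(sqrt(274)), Q(sqrt(34798)) are distinct degree-2 extensions, so [K:Q] = 4 (Klein four Galois group).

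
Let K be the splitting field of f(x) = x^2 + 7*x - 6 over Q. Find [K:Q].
[K:Q] = 2

The discriminant of x^2 + (7)*x + (-6) is b^2 - 4c = 49 - (-24) = 73. Since 73 is not a perfect square in Q, the polynomial is irreducible over Q. Its two roots generate a degree-2 extension, so [K:Q] = 2.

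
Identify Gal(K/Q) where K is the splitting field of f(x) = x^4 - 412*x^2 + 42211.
Gal(K/Q) = V_4 (Klein four-group, Z/2Z × Z/2Z)

f factors as (x^2 - 221)(x^2 - 191), so the splitting field is K = Q(sqrt(221), sqrt(191)). The elements 221, 191, 42211 are all non-squares in Q, so sqrt(221) and sqrt(191) generate independent quadratic extensions. Thus [K:Q] = 4 and Gal(K/Q) is generated by the two order-2 automorphisms sqrt(221) ↦ -sqrt(221) and sqrt(191) ↦ -sqrt(191), giving V_4.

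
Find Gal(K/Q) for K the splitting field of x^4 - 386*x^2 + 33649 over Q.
Gal(K/Q) = V_4 (Klein four-group, Z/2Z × Z/2Z)

f factors as (x^2 - 253)(x^2 - 133), so the splitting field is K = Q(sqrt(253), sqrt(133)). The elements 253, 133, 33649 are all non-squares in Q, so sqrt(253) and sqrt(133) generate independent quadratic extensions. Thus [K:Q] = 4 and Gal(K/Q) is generated by the two order-2 automorphisms sqrt(253) ↦ -sqrt(253) and sqrt(133) ↦ -sqrt(133), giving V_4.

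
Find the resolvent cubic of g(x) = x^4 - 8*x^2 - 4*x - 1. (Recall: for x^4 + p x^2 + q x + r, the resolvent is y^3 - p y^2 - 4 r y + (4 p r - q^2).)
h(y) = y^3 + 8*y^2 + 4*y + 16

Identify coefficients: p = -8, q = -4, r = -1.
Plug into h(y) = y^3 - p y^2 - 4 r y + (4 p r - q^2):
  h(y) = y^3 - (-8) y^2 - 4*(-1) y + (4*(-8)*(-1) - (-4)^2)
       = y^3 + (8) y^2 + (4) y + (16).
Simplifying: h(y) = y^3 + 8*y^2 + 4*y + 16.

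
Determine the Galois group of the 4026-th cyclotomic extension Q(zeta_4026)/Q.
|Gal(Q(zeta_4026)/Q)| = phi(4026) = 1200; group ≅ (Z/4026Z)^* ≅ Z/2Z × Z/10Z × Z/60Z

The n-th cyclotomic polynomial Φ_4026(x) is the minimal polynomial of zeta_4026 over Q and has degree phi(4026) = 1200. So Q(zeta_4026) is a degree-1200 Galois extension with Galois group (Z/4026Z)^*. By CRT, (Z/4026Z)^* ≅ (Z/2Z)^* × (Z/3Z)^* × (Z/11Z)^* × (Z/61Z)^*. Each prime-power unit group is (Z/2Z)^* ≅ trivial group (order 1); (Z/3Z)^* ≅ Z/2Z; (Z/11Z)^* ≅ Z/10Z; (Z/61Z)^* ≅ Z/60Z. Hence Gal(Q(zeta_4026)/Q) ≅ Z/2Z × Z/10Z × Z/60Z.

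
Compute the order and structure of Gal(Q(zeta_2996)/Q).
|Gal(Q(zeta_2996)/Q)| = phi(2996) = 1272; group ≅ (Z/2996Z)^* ≅ Z/2Z × Z/6Z × Z/106Z

The n-th cyclotomic polynomial Φ_2996(x) is the minimal polynomial of zeta_2996 over Q and has degree phi(2996) = 1272. So Q(zeta_2996) is a degree-1272 Galois extension with Galois group (Z/2996Z)^*. By CRT, (Z/2996Z)^* ≅ (Z/4Z)^* × (Z/7Z)^* × (Z/107Z)^*. Each prime-power unit group is (Z/4Z)^* ≅ Z/2Z; (Z/7Z)^* ≅ Z/6Z; (Z/107Z)^* ≅ Z/106Z. Hence Gal(Q(zeta_2996)/Q) ≅ Z/2Z × Z/6Z × Z/106Z.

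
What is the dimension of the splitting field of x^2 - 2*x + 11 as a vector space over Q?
[K:Q] = 2

The discriminant of x^2 + (-2)*x + (11) is b^2 - 4c = 4 - (44) = -40. Since -40 is not a perfect square in Q, the polynomial is irreducible over Q. Its two roots generate a degree-2 extension, so [K:Q] = 2.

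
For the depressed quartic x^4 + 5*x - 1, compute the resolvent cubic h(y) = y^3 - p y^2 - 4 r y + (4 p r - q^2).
h(y) = y^3 + 4*y - 25

Identify coefficients: p = 0, q = 5, r = -1.
Plug into h(y) = y^3 - p y^2 - 4 r y + (4 p r - q^2):
  h(y) = y^3 - (0) y^2 - 4*(-1) y + (4*(0)*(-1) - (5)^2)
       = y^3 + (0) y^2 + (4) y + (-25).
Simplifying: h(y) = y^3 + 4*y - 25.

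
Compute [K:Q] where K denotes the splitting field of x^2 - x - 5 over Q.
[K:Q] = 2

The discriminant of x^2 + (-1)*x + (-5) is b^2 - 4c = 1 - (-20) = 21. Since 21 is not a perfect square in Q, the polynomial is irreducible over Q. Its two roots generate a degree-2 extension, so [K:Q] = 2.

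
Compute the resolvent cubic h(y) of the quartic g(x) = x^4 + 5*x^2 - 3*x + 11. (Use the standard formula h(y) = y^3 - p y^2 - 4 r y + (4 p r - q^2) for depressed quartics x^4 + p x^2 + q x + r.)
h(y) = y^3 - 5*y^2 - 44*y + 211

Identify coefficients: p = 5, q = -3, r = 11.
Plug into h(y) = y^3 - p y^2 - 4 r y + (4 p r - q^2):
  h(y) = y^3 - (5) y^2 - 4*(11) y + (4*(5)*(11) - (-3)^2)
       = y^3 + (-5) y^2 + (-44) y + (211).
Simplifying: h(y) = y^3 - 5*y^2 - 44*y + 211.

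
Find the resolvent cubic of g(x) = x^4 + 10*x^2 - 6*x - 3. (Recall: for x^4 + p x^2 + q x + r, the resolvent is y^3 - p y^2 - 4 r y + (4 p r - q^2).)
h(y) = y^3 - 10*y^2 + 12*y - 156

Identify coefficients: p = 10, q = -6, r = -3.
Plug into h(y) = y^3 - p y^2 - 4 r y + (4 p r - q^2):
  h(y) = y^3 - (10) y^2 - 4*(-3) y + (4*(10)*(-3) - (-6)^2)
       = y^3 + (-10) y^2 + (12) y + (-156).
Simplifying: h(y) = y^3 - 10*y^2 + 12*y - 156.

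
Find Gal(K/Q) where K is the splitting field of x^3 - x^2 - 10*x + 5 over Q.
Gal(K/Q) = S_3 (symmetric group of order 6)

Compute the discriminant of x^3 + (-1)*x^2 + (-10)*x + (5): Δ = 4345. Since Δ is not a rational square, the Galois group is not contained in A_3; it must be the full S_3 (irreducibility of the cubic rules out anything smaller).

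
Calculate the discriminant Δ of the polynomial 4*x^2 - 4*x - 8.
Δ = 144

For a quadratic a x^2 + b x + c the discriminant is Δ = b^2 - 4ac = (-4)^2 - 4*(4)*(-8) = 16 - (-128) = 144.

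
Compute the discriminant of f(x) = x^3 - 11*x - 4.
Δ = 4892

For a depressed cubic x^3 + p x + q the discriminant is Δ = -4 p^3 - 27 q^2 = -4*(-11)^3 - 27*(-4)^2 = 5324 - 432 = 4892.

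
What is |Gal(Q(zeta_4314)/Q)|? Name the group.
|Gal(Q(zeta_4314)/Q)| = phi(4314) = 1436; group ≅ (Z/4314Z)^* ≅ Z/2Z × Z/718Z

The n-th cyclotomic polynomial Φ_4314(x) is the minimal polynomial of zeta_4314 over Q and has degree phi(4314) = 1436. So Q(zeta_4314) is a degree-1436 Galois extension with Galois group (Z/4314Z)^*. By CRT, (Z/4314Z)^* ≅ (Z/2Z)^* × (Z/3Z)^* × (Z/719Z)^*. Each prime-power unit group is (Z/2Z)^* ≅ trivial group (order 1); (Z/3Z)^* ≅ Z/2Z; (Z/719Z)^* ≅ Z/718Z. Hence Gal(Q(zeta_4314)/Q) ≅ Z/2Z × Z/718Z.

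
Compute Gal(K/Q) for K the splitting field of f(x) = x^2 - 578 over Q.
Gal(K/Q) = Z/2Z (cyclic of order 2)

x^2 - 578 is irreducible over Q since 578 is not a rational square. The splitting field Q(sqrt(578)) has degree 2 over Q, and its unique nontrivial automorphism is sqrt(578) ↦ -sqrt(578). Hence Gal(Q(sqrt(578))/Q) = Z/2Z.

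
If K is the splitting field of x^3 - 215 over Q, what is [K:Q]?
[K:Q] = 6

x^3 - 215 has one real root r = 215^(1/3) and two complex roots r*zeta_3, r*zeta_3^2 where zeta_3 = e^(2*pi*i/3). The splitting field is Q(r, zeta_3). [Q(r):Q] = 3 and [Q(zeta_3):Q] = 2 with gcd = 1, so [Q(r, zeta_3):Q] = 3 * 2 = 6.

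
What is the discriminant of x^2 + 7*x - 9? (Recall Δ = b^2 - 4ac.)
Δ = 85

For a quadratic a x^2 + b x + c the discriminant is Δ = b^2 - 4ac = (7)^2 - 4*(1)*(-9) = 49 - (-36) = 85.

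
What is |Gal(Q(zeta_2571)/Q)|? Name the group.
|Gal(Q(zeta_2571)/Q)| = phi(2571) = 1712; group ≅ (Z/2571Z)^* ≅ Z/2Z × Z/856Z

The n-th cyclotomic polynomial Φ_2571(x) is the minimal polynomial of zeta_2571 over Q and has degree phi(2571) = 1712. So Q(zeta_2571) is a degree-1712 Galois extension with Galois group (Z/2571Z)^*. By CRT, (Z/2571Z)^* ≅ (Z/3Z)^* × (Z/857Z)^*. Each prime-power unit group is (Z/3Z)^* ≅ Z/2Z; (Z/857Z)^* ≅ Z/856Z. Hence Gal(Q(zeta_2571)/Q) ≅ Z/2Z × Z/856Z.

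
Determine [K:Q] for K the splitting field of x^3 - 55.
[K:Q] = 6

x^3 - 55 has one real root r = 55^(1/3) and two complex roots r*zeta_3, r*zeta_3^2 where zeta_3 = e^(2*pi*i/3). The splitting field is Q(r, zeta_3). [Q(r):Q] = 3 and [Q(zeta_3):Q] = 2 with gcd = 1, so [Q(r, zeta_3):Q] = 3 * 2 = 6.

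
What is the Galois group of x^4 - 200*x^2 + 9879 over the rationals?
Gal(K/Q) = V_4 (Klein four-group, Z/2Z × Z/2Z)

f factors as (x^2 - 89)(x^2 - 111), so the splitting field is K = Q(sqrt(89), sqrt(111)). The elements 89, 111, 9879 are all non-squares in Q, so sqrt(89) and sqrt(111) generate independent quadratic extensions. Thus [K:Q] = 4 and Gal(K/Q) is generated by the two order-2 automorphisms sqrt(89) ↦ -sqrt(89) and sqrt(111) ↦ -sqrt(111), giving V_4.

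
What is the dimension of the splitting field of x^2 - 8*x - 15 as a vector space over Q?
[K:Q] = 2

The discriminant of x^2 + (-8)*x + (-15) is b^2 - 4c = 64 - (-60) = 124. Since 124 is not a perfect square in Q, the polynomial is irreducible over Q. Its two roots generate a degree-2 extension, so [K:Q] = 2.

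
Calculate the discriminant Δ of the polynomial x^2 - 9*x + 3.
Δ = 69

For a quadratic a x^2 + b x + c the discriminant is Δ = b^2 - 4ac = (-9)^2 - 4*(1)*(3) = 81 - (12) = 69.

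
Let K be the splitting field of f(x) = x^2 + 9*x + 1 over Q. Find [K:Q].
[K:Q] = 2

The discriminant of x^2 + (9)*x + (1) is b^2 - 4c = 81 - (4) = 77. Since 77 is not a perfect square in Q, the polynomial is irreducible over Q. Its two roots generate a degree-2 extension, so [K:Q] = 2.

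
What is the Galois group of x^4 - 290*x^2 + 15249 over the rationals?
Gal(K/Q) = V_4 (Klein four-group, Z/2Z × Z/2Z)

f factors as (x^2 - 221)(x^2 - 69), so the splitting field is K = Q(sqrt(221), sqrt(69)). The elements 221, 69, 15249 are all non-squares in Q, so sqrt(221) and sqrt(69) generate independent quadratic extensions. Thus [K:Q] = 4 and Gal(K/Q) is generated by the two order-2 automorphisms sqrt(221) ↦ -sqrt(221) and sqrt(69) ↦ -sqrt(69), giving V_4.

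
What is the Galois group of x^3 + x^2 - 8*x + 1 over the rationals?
Gal(K/Q) = S_3 (symmetric group of order 6)

Compute the discriminant of x^3 + (1)*x^2 + (-8)*x + (1): Δ = 1937. Since Δ is not a rational square, the Galois group is not contained in A_3; it must be the full S_3 (irreducibility of the cubic rules out anything smaller).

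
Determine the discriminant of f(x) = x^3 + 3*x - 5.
Δ = -783

For x^3 + a x^2 + b x + c the discriminant is Δ = 18 a b c - 4 a^3 c + a^2 b^2 - 4 b^3 - 27 c^2.
Plug a = 0, b = 3, c = -5:
  18*(0)*(3)*(-5) - 4*(0)^3*(-5) + (0)^2*(3)^2 - 4*(3)^3 - 27*(-5)^2
  = 0 + (0) + 0 + (-108) + (-675)
  = -783.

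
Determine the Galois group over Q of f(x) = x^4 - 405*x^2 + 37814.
Gal(K/Q) = V_4 (Klein four-group, Z/2Z × Z/2Z)

f factors as (x^2 - 259)(x^2 - 146), so the splitting field is K = Q(sqrt(259), sqrt(146)). The elements 259, 146, 37814 are all non-squares in Q, so sqrt(259) and sqrt(146) generate independent quadratic extensions. Thus [K:Q] = 4 and Gal(K/Q) is generated by the two order-2 automorphisms sqrt(259) ↦ -sqrt(259) and sqrt(146) ↦ -sqrt(146), giving V_4.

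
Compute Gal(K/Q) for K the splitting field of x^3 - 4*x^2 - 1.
Gal(K/Q) = S_3 (symmetric group of order 6)

Compute the discriminant of x^3 + (-4)*x^2 + (0)*x + (-1): Δ = -283. Since Δ is not a rational square, the Galois group is not contained in A_3; it must be the full S_3 (irreducibility of the cubic rules out anything smaller).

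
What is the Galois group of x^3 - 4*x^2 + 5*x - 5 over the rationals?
Gal(K/Q) = S_3 (symmetric group of order 6)

Compute the discriminant of x^3 + (-4)*x^2 + (5)*x + (-5): Δ = -255. Since Δ is not a rational square, the Galois group is not contained in A_3; it must be the full S_3 (irreducibility of the cubic rules out anything smaller).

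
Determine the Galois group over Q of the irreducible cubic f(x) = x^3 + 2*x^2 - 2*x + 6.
Gal(K/Q) = S_3 (symmetric group of order 6)

Compute the discriminant of x^3 + (2)*x^2 + (-2)*x + (6): Δ = -1548. Since Δ is not a rational square, the Galois group is not contained in A_3; it must be the full S_3 (irreducibility of the cubic rules out anything smaller).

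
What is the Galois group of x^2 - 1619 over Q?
Gal(K/Q) = Z/2Z (cyclic of order 2)

x^2 - 1619 is irreducible over Q since 1619 is not a rational square. The splitting field Q(sqrt(1619)) has degree 2 over Q, and its unique nontrivial automorphism is sqrt(1619) ↦ -sqrt(1619). Hence Gal(Q(sqrt(1619))/Q) = Z/2Z.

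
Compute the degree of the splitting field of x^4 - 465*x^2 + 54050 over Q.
[K:Q] = 4

f factors as (x^2 - 230)(x^2 - 235); the splitting field is K = Q(sqrt(230), sqrt(235)). Since 230, 235, and 54050 are all non-squares in Q, the three subfields Q(sqrt(230)), Q(sqrt(235)), Q(sqrt(54050)) are distinct degree-2 extensions, so [K:Q] = 4 (Klein four Galois group).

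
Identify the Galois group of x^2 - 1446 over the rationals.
Gal(K/Q) = Z/2Z (cyclic of order 2)

x^2 - 1446 is irreducible over Q since 1446 is not a rational square. The splitting field Q(sqrt(1446)) has degree 2 over Q, and its unique nontrivial automorphism is sqrt(1446) ↦ -sqrt(1446). Hence Gal(Q(sqrt(1446))/Q) = Z/2Z.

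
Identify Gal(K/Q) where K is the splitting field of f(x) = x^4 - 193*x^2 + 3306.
Gal(K/Q) = V_4 (Klein four-group, Z/2Z × Z/2Z)

f factors as (x^2 - 174)(x^2 - 19), so the splitting field is K = Q(sqrt(174), sqrt(19)). The elements 174, 19, 3306 are all non-squares in Q, so sqrt(174) and sqrt(19) generate independent quadratic extensions. Thus [K:Q] = 4 and Gal(K/Q) is generated by the two order-2 automorphisms sqrt(174) ↦ -sqrt(174) and sqrt(19) ↦ -sqrt(19), giving V_4.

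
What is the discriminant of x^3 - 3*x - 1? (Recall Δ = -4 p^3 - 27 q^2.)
Δ = 81

For a depressed cubic x^3 + p x + q the discriminant is Δ = -4 p^3 - 27 q^2 = -4*(-3)^3 - 27*(-1)^2 = 108 - 27 = 81.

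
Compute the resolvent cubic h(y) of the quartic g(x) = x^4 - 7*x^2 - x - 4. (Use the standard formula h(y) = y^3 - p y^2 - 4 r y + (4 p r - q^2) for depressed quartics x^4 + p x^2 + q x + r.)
h(y) = y^3 + 7*y^2 + 16*y + 111

Identify coefficients: p = -7, q = -1, r = -4.
Plug into h(y) = y^3 - p y^2 - 4 r y + (4 p r - q^2):
  h(y) = y^3 - (-7) y^2 - 4*(-4) y + (4*(-7)*(-4) - (-1)^2)
       = y^3 + (7) y^2 + (16) y + (111).
Simplifying: h(y) = y^3 + 7*y^2 + 16*y + 111.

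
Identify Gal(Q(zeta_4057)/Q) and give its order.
|Gal(Q(zeta_4057)/Q)| = phi(4057) = 4056; group ≅ (Z/4057Z)^* ≅ Z/4056Z

The n-th cyclotomic polynomial Φ_4057(x) is the minimal polynomial of zeta_4057 over Q and has degree phi(4057) = 4056. So Q(zeta_4057) is a degree-4056 Galois extension with Galois group (Z/4057Z)^*. (Z/4057Z)^* is cyclic since 4057 is an odd prime power (or 4). Hence Gal(Q(zeta_4057)/Q) ≅ Z/4056Z.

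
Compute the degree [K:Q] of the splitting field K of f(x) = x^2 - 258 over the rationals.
[K:Q] = 2

The polynomial x^2 - 258 is irreducible over Q since 258 is not a perfect square. Its splitting field is Q(sqrt(258)), which has degree 2 over Q.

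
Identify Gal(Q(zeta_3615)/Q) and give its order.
|Gal(Q(zeta_3615)/Q)| = phi(3615) = 1920; group ≅ (Z/3615Z)^* ≅ Z/2Z × Z/4Z × Z/240Z

The n-th cyclotomic polynomial Φ_3615(x) is the minimal polynomial of zeta_3615 over Q and has degree phi(3615) = 1920. So Q(zeta_3615) is a degree-1920 Galois extension with Galois group (Z/3615Z)^*. By CRT, (Z/3615Z)^* ≅ (Z/3Z)^* × (Z/5Z)^* × (Z/241Z)^*. Each prime-power unit group is (Z/3Z)^* ≅ Z/2Z; (Z/5Z)^* ≅ Z/4Z; (Z/241Z)^* ≅ Z/240Z. Hence Gal(Q(zeta_3615)/Q) ≅ Z/2Z × Z/4Z × Z/240Z.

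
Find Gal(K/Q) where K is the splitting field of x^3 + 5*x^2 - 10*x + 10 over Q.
Gal(K/Q) = S_3 (symmetric group of order 6)

Compute the discriminant of x^3 + (5)*x^2 + (-10)*x + (10): Δ = -10200. Since Δ is not a rational square, the Galois group is not contained in A_3; it must be the full S_3 (irreducibility of the cubic rules out anything smaller).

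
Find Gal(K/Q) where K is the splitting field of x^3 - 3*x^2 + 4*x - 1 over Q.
Gal(K/Q) = S_3 (symmetric group of order 6)

Compute the discriminant of x^3 + (-3)*x^2 + (4)*x + (-1): Δ = -31. Since Δ is not a rational square, the Galois group is not contained in A_3; it must be the full S_3 (irreducibility of the cubic rules out anything smaller).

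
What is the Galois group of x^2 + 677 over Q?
Gal(K/Q) = Z/2Z (cyclic of order 2)

x^2 + 677 is irreducible over Q since -677 is not a rational square. The splitting field Q(sqrt(-677)) has degree 2 over Q, and its unique nontrivial automorphism is sqrt(-677) ↦ -sqrt(-677). Hence Gal(Q(sqrt(-677))/Q) = Z/2Z.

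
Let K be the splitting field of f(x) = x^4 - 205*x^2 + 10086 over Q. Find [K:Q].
[K:Q] = 4

f factors as (x^2 - 82)(x^2 - 123); the splitting field is K = Q(sqrt(82), sqrt(123)). Since 82, 123, and 10086 are all non-squares in Q, the three subfields Q(sqrt(82)), Q(sqrt(123)), Q(sqrt(10086)) are distinct degree-2 extensions, so [K:Q] = 4 (Klein four Galois group).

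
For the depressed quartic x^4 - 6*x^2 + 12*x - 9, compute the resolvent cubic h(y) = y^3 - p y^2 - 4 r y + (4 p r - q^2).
h(y) = y^3 + 6*y^2 + 36*y + 72

Identify coefficients: p = -6, q = 12, r = -9.
Plug into h(y) = y^3 - p y^2 - 4 r y + (4 p r - q^2):
  h(y) = y^3 - (-6) y^2 - 4*(-9) y + (4*(-6)*(-9) - (12)^2)
       = y^3 + (6) y^2 + (36) y + (72).
Simplifying: h(y) = y^3 + 6*y^2 + 36*y + 72.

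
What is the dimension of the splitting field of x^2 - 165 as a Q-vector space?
[K:Q] = 2

The polynomial x^2 - 165 is irreducible over Q since 165 is not a perfect square. Its splitting field is Q(sqrt(165)), which has degree 2 over Q.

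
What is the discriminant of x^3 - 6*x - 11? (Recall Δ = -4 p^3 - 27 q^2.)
Δ = -2403

For a depressed cubic x^3 + p x + q the discriminant is Δ = -4 p^3 - 27 q^2 = -4*(-6)^3 - 27*(-11)^2 = 864 - 3267 = -2403.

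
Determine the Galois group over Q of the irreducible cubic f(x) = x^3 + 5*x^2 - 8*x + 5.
Gal(K/Q) = S_3 (symmetric group of order 6)

Compute the discriminant of x^3 + (5)*x^2 + (-8)*x + (5): Δ = -3127. Since Δ is not a rational square, the Galois group is not contained in A_3; it must be the full S_3 (irreducibility of the cubic rules out anything smaller).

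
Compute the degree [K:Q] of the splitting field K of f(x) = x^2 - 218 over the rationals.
[K:Q] = 2

The polynomial x^2 - 218 is irreducible over Q since 218 is not a perfect square. Its splitting field is Q(sqrt(218)), which has degree 2 over Q.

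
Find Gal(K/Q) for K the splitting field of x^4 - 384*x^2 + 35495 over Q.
Gal(K/Q) = V_4 (Klein four-group, Z/2Z × Z/2Z)

f factors as (x^2 - 155)(x^2 - 229), so the splitting field is K = Q(sqrt(155), sqrt(229)). The elements 155, 229, 35495 are all non-squares in Q, so sqrt(155) and sqrt(229) generate independent quadratic extensions. Thus [K:Q] = 4 and Gal(K/Q) is generated by the two order-2 automorphisms sqrt(155) ↦ -sqrt(155) and sqrt(229) ↦ -sqrt(229), giving V_4.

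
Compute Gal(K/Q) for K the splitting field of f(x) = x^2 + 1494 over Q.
Gal(K/Q) = Z/2Z (cyclic of order 2)

x^2 + 1494 is irreducible over Q since -1494 is not a rational square. The splitting field Q(sqrt(-1494)) has degree 2 over Q, and its unique nontrivial automorphism is sqrt(-1494) ↦ -sqrt(-1494). Hence Gal(Q(sqrt(-1494))/Q) = Z/2Z.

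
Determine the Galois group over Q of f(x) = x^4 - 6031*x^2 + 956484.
Gal(K/Q) = Z/2Z (cyclic of order 2)

f factors as (x^2 - 163)(x^2 - 5868), so the splitting field is K = Q(sqrt(163), sqrt(5868)). The squarefree part of 163 is 163 and the squarefree part of 5868 is also 163, so sqrt(163) and sqrt(5868) are both rational multiples of sqrt(163). Hence Q(sqrt(163)) = Q(sqrt(5868)) = Q(sqrt(163)), and the splitting field collapses to a single degree-2 extension with Galois group Z/2Z.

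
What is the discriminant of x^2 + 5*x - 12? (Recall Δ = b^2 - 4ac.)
Δ = 73

For a quadratic a x^2 + b x + c the discriminant is Δ = b^2 - 4ac = (5)^2 - 4*(1)*(-12) = 25 - (-48) = 73.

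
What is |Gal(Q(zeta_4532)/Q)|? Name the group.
|Gal(Q(zeta_4532)/Q)| = phi(4532) = 2040; group ≅ (Z/4532Z)^* ≅ Z/2Z × Z/10Z × Z/102Z

The n-th cyclotomic polynomial Φ_4532(x) is the minimal polynomial of zeta_4532 over Q and has degree phi(4532) = 2040. So Q(zeta_4532) is a degree-2040 Galois extension with Galois group (Z/4532Z)^*. By CRT, (Z/4532Z)^* ≅ (Z/4Z)^* × (Z/11Z)^* × (Z/103Z)^*. Each prime-power unit group is (Z/4Z)^* ≅ Z/2Z; (Z/11Z)^* ≅ Z/10Z; (Z/103Z)^* ≅ Z/102Z. Hence Gal(Q(zeta_4532)/Q) ≅ Z/2Z × Z/10Z × Z/102Z.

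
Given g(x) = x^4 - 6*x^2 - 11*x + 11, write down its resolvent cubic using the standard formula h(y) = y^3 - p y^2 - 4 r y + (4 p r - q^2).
h(y) = y^3 + 6*y^2 - 44*y - 385

Identify coefficients: p = -6, q = -11, r = 11.
Plug into h(y) = y^3 - p y^2 - 4 r y + (4 p r - q^2):
  h(y) = y^3 - (-6) y^2 - 4*(11) y + (4*(-6)*(11) - (-11)^2)
       = y^3 + (6) y^2 + (-44) y + (-385).
Simplifying: h(y) = y^3 + 6*y^2 - 44*y - 385.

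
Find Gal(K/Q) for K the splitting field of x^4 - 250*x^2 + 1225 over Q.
Gal(K/Q) = Z/2Z (cyclic of order 2)

f factors as (x^2 - 245)(x^2 - 5), so the splitting field is K = Q(sqrt(245), sqrt(5)). The squarefree part of 245 is 5 and the squarefree part of 5 is also 5, so sqrt(245) and sqrt(5) are both rational multiples of sqrt(5). Hence Q(sqrt(245)) = Q(sqrt(5)) = Q(sqrt(5)), and the splitting field collapses to a single degree-2 extension with Galois group Z/2Z.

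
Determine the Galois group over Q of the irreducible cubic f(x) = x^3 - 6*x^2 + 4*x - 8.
Gal(K/Q) = S_3 (symmetric group of order 6)

Compute the discriminant of x^3 + (-6)*x^2 + (4)*x + (-8): Δ = -4864. Since Δ is not a rational square, the Galois group is not contained in A_3; it must be the full S_3 (irreducibility of the cubic rules out anything smaller).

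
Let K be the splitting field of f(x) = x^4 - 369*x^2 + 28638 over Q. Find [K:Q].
[K:Q] = 4

f factors as (x^2 - 258)(x^2 - 111); the splitting field is K = Q(sqrt(258), sqrt(111)). Since 258, 111, and 28638 are all non-squares in Q, the three subfields Q(sqrt(258)), Q(sqrt(111)), Q(sqrt(28638)) are distinct degree-2 extensions, so [K:Q] = 4 (Klein four Galois group).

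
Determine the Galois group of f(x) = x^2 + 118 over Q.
Gal(K/Q) = Z/2Z (cyclic of order 2)

x^2 + 118 is irreducible over Q since -118 is not a rational square. The splitting field Q(sqrt(-118)) has degree 2 over Q, and its unique nontrivial automorphism is sqrt(-118) ↦ -sqrt(-118). Hence Gal(Q(sqrt(-118))/Q) = Z/2Z.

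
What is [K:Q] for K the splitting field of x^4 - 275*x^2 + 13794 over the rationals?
[K:Q] = 4

f factors as (x^2 - 66)(x^2 - 209); the splitting field is K = Q(sqrt(66), sqrt(209)). Since 66, 209, and 13794 are all non-squares in Q, the three subfields Q(sqrt(66)), Q(sqrt(209)), Q(sqrt(13794)) are distinct degree-2 extensions, so [K:Q] = 4 (Klein four Galois group).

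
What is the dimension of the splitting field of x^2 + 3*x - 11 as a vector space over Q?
[K:Q] = 2

The discriminant of x^2 + (3)*x + (-11) is b^2 - 4c = 9 - (-44) = 53. Since 53 is not a perfect square in Q, the polynomial is irreducible over Q. Its two roots generate a degree-2 extension, so [K:Q] = 2.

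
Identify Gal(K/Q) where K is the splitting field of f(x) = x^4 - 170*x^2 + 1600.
Gal(K/Q) = Z/2Z (cyclic of order 2)

f factors as (x^2 - 160)(x^2 - 10), so the splitting field is K = Q(sqrt(160), sqrt(10)). The squarefree part of 160 is 10 and the squarefree part of 10 is also 10, so sqrt(160) and sqrt(10) are both rational multiples of sqrt(10). Hence Q(sqrt(160)) = Q(sqrt(10)) = Q(sqrt(10)), and the splitting field collapses to a single degree-2 extension with Galois group Z/2Z.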